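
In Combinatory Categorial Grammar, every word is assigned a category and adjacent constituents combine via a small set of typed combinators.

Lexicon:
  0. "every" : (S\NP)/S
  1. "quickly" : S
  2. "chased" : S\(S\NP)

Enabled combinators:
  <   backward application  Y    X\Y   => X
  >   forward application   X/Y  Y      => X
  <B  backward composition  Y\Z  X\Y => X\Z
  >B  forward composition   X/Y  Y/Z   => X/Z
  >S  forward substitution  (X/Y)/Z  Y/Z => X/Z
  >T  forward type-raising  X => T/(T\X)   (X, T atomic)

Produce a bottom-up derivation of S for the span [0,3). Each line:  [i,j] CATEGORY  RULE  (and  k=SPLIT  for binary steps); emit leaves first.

[0,3] S   <
  [0,2] S\NP   >
    [0,1] "every" : (S\NP)/S
    [1,2] "quickly" : S
  [2,3] "chased" : S\(S\NP)

[0,1] (S\NP)/S  lex  "every"
[1,2] S  lex  "quickly"
[0,2] S\NP  >  k=1
[2,3] S\(S\NP)  lex  "chased"
[0,3] S  <  k=2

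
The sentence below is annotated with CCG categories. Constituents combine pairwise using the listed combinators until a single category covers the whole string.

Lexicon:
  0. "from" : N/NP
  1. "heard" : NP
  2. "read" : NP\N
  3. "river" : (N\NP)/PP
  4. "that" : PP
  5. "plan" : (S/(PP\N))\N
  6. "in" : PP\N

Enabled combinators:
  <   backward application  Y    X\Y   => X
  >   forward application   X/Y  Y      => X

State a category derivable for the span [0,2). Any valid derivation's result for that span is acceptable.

[0,7] S   >
  [0,6] S/(PP\N)   <
    [0,5] N   <
      [0,3] NP   <
        [0,2] N   >
          [0,1] "from" : N/NP
          [1,2] "heard" : NP
        [2,3] "read" : NP\N
      [3,5] N\NP   >
        [3,4] "river" : (N\NP)/PP
        [4,5] "that" : PP
    [5,6] "plan" : (S/(PP\N))\N
  [6,7] "in" : PP\N

N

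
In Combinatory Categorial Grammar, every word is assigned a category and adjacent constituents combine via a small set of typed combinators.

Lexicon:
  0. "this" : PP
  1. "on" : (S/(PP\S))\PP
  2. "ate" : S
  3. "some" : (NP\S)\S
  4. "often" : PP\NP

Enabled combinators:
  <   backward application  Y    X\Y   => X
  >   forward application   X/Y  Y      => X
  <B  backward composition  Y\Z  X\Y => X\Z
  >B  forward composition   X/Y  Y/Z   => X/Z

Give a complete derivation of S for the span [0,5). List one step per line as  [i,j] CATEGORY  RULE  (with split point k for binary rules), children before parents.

[0,1] PP  lex  "this"
[1,2] (S/(PP\S))\PP  lex  "on"
[0,2] S/(PP\S)  <  k=1
[2,3] S  lex  "ate"
[3,4] (NP\S)\S  lex  "some"
[2,4] NP\S  <  k=3
[4,5] PP\NP  lex  "often"
[2,5] PP\S  <B  k=4
[0,5] S  >  k=2

[0,5] S   >
  [0,2] S/(PP\S)   <
    [0,1] "this" : PP
    [1,2] "on" : (S/(PP\S))\PP
  [2,5] PP\S   <B
    [2,4] NP\S   <
      [2,3] "ate" : S
      [3,4] "some" : (NP\S)\S
    [4,5] "often" : PP\NP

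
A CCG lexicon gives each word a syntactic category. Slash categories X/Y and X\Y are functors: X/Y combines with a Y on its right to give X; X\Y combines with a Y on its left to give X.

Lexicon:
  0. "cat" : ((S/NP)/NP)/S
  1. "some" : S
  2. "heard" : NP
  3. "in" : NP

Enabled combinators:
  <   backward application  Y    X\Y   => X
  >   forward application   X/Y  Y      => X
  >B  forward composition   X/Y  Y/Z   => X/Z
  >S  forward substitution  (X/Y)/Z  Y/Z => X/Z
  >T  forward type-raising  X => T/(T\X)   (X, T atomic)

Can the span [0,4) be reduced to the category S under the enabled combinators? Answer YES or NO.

[0,4] S   >
  [0,3] S/NP   >
    [0,2] (S/NP)/NP   >
      [0,1] "cat" : ((S/NP)/NP)/S
      [1,2] "some" : S
    [2,3] "heard" : NP
  [3,4] "in" : NP

YES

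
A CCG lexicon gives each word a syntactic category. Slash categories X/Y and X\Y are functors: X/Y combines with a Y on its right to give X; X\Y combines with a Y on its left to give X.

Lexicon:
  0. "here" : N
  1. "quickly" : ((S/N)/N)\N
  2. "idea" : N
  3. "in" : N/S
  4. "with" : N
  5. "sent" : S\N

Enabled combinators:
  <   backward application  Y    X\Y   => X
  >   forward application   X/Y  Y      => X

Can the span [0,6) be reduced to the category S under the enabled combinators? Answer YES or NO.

YES

[0,6] S   >
  [0,3] S/N   >
    [0,2] (S/N)/N   <
      [0,1] "here" : N
      [1,2] "quickly" : ((S/N)/N)\N
    [2,3] "idea" : N
  [3,6] N   >
    [3,4] "in" : N/S
    [4,6] S   <
      [4,5] "with" : N
      [5,6] "sent" : S\N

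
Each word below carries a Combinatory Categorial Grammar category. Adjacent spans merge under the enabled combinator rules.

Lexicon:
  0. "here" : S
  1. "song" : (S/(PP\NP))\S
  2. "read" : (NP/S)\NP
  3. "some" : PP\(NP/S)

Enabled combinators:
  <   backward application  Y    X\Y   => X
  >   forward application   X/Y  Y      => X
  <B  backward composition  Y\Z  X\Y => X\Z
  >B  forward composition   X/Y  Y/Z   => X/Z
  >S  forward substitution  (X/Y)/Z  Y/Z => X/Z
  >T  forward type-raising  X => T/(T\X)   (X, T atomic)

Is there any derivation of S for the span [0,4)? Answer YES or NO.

YES

[0,4] S   >
  [0,2] S/(PP\NP)   <
    [0,1] "here" : S
    [1,2] "song" : (S/(PP\NP))\S
  [2,4] PP\NP   <B
    [2,3] "read" : (NP/S)\NP
    [3,4] "some" : PP\(NP/S)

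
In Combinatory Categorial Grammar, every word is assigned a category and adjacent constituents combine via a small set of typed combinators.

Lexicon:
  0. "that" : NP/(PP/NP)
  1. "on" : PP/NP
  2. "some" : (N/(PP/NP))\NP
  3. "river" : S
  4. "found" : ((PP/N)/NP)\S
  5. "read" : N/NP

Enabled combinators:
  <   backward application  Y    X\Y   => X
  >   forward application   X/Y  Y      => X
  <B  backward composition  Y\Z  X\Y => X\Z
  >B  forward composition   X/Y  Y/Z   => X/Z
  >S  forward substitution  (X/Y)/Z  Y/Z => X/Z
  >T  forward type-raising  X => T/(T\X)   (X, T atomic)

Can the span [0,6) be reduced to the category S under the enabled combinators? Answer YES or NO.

NP/(PP/NP) PP/NP (N/(PP/NP))\NP S ((PP/N)/NP)\S N/NP
CKY chart[0,6] = {N, N/(N\N), NP/(NP\N), PP/(PP\N), S/(S\N)}; S ∉ chart

NO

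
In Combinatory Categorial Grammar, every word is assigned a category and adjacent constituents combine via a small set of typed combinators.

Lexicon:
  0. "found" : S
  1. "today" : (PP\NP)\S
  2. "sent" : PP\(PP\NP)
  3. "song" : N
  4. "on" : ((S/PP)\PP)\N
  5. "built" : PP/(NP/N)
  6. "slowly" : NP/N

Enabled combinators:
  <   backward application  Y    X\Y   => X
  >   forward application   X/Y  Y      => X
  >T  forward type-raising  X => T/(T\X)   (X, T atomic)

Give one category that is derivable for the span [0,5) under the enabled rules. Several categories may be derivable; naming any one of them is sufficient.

[0,7] S   >
  [0,5] S/PP   <
    [0,3] PP   <
      [0,2] PP\NP   <
        [0,1] "found" : S
        [1,2] "today" : (PP\NP)\S
      [2,3] "sent" : PP\(PP\NP)
    [3,5] (S/PP)\PP   <
      [3,4] "song" : N
      [4,5] "on" : ((S/PP)\PP)\N
  [5,7] PP   >
    [5,6] "built" : PP/(NP/N)
    [6,7] "slowly" : NP/N

S/PP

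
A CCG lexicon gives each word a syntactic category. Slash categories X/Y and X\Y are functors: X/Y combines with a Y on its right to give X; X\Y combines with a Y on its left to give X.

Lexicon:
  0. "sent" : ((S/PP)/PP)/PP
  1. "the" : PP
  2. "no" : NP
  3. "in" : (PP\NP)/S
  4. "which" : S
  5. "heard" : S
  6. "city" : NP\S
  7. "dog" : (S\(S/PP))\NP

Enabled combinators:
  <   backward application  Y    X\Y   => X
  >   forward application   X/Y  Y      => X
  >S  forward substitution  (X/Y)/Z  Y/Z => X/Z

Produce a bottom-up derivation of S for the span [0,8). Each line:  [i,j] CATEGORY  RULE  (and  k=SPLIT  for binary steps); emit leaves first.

[0,1] ((S/PP)/PP)/PP  lex  "sent"
[1,2] PP  lex  "the"
[0,2] (S/PP)/PP  >  k=1
[2,3] NP  lex  "no"
[3,4] (PP\NP)/S  lex  "in"
[4,5] S  lex  "which"
[3,5] PP\NP  >  k=4
[2,5] PP  <  k=3
[0,5] S/PP  >  k=2
[5,6] S  lex  "heard"
[6,7] NP\S  lex  "city"
[5,7] NP  <  k=6
[7,8] (S\(S/PP))\NP  lex  "dog"
[5,8] S\(S/PP)  <  k=7
[0,8] S  <  k=5

[0,8] S   <
  [0,5] S/PP   >
    [0,2] (S/PP)/PP   >
      [0,1] "sent" : ((S/PP)/PP)/PP
      [1,2] "the" : PP
    [2,5] PP   <
      [2,3] "no" : NP
      [3,5] PP\NP   >
        [3,4] "in" : (PP\NP)/S
        [4,5] "which" : S
  [5,8] S\(S/PP)   <
    [5,7] NP   <
      [5,6] "heard" : S
      [6,7] "city" : NP\S
    [7,8] "dog" : (S\(S/PP))\NP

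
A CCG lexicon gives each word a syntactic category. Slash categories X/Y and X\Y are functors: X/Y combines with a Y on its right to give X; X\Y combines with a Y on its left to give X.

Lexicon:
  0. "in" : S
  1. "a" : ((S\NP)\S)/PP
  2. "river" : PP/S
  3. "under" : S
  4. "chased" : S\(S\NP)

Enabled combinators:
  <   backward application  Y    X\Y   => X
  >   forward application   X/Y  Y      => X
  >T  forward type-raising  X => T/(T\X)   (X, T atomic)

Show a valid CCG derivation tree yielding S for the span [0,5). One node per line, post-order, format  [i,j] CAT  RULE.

[0,5] S   <
  [0,4] S\NP   <
    [0,1] "in" : S
    [1,4] (S\NP)\S   >
      [1,2] "a" : ((S\NP)\S)/PP
      [2,4] PP   >
        [2,3] "river" : PP/S
        [3,4] "under" : S
  [4,5] "chased" : S\(S\NP)

[0,1] S  lex  "in"
[1,2] ((S\NP)\S)/PP  lex  "a"
[2,3] PP/S  lex  "river"
[3,4] S  lex  "under"
[2,4] PP  >  k=3
[1,4] (S\NP)\S  >  k=2
[0,4] S\NP  <  k=1
[4,5] S\(S\NP)  lex  "chased"
[0,5] S  <  k=4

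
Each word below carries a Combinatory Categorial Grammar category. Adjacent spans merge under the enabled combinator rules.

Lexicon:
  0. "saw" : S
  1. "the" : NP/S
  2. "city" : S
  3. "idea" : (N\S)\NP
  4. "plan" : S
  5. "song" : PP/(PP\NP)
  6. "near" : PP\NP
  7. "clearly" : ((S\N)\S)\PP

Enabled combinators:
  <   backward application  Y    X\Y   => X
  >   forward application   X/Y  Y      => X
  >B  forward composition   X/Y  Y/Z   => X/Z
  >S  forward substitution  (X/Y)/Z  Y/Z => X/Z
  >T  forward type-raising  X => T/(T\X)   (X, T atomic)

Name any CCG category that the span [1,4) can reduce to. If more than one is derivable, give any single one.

[0,8] S   <
  [0,4] N   >
    [0,1] N/(N\S)   >T
      [0,1] "saw" : S
    [1,4] N\S   <
      [1,3] NP   >
        [1,2] "the" : NP/S
        [2,3] "city" : S
      [3,4] "idea" : (N\S)\NP
  [4,8] S\N   <
    [4,5] "plan" : S
    [5,8] (S\N)\S   <
      [5,7] PP   >
        [5,6] "song" : PP/(PP\NP)
        [6,7] "near" : PP\NP
      [7,8] "clearly" : ((S\N)\S)\PP

N\S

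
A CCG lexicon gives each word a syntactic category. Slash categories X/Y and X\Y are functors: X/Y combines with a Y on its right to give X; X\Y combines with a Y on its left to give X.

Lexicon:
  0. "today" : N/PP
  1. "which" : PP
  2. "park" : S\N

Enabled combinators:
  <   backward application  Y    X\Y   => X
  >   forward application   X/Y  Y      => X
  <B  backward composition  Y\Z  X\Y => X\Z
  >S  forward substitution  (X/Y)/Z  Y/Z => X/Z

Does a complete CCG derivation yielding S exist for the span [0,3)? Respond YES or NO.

[0,3] S   <
  [0,2] N   >
    [0,1] "today" : N/PP
    [1,2] "which" : PP
  [2,3] "park" : S\N

YES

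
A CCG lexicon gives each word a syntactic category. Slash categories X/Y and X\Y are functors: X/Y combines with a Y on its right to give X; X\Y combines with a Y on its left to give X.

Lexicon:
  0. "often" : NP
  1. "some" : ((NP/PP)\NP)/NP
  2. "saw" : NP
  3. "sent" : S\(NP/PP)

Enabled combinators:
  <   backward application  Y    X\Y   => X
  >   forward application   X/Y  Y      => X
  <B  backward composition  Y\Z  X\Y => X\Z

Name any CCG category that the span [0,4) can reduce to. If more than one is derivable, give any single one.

[0,4] S   <
  [0,3] NP/PP   <
    [0,1] "often" : NP
    [1,3] (NP/PP)\NP   >
      [1,2] "some" : ((NP/PP)\NP)/NP
      [2,3] "saw" : NP
  [3,4] "sent" : S\(NP/PP)

S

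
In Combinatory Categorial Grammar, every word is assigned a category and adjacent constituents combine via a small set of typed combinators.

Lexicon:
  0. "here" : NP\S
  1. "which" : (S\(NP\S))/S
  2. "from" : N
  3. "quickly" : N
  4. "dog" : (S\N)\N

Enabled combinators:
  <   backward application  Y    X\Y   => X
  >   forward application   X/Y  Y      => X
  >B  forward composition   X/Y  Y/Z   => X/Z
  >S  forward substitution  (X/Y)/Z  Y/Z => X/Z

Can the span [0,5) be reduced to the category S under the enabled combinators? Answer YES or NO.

YES

[0,5] S   <
  [0,1] "here" : NP\S
  [1,5] S\(NP\S)   >
    [1,2] "which" : (S\(NP\S))/S
    [2,5] S   <
      [2,3] "from" : N
      [3,5] S\N   <
        [3,4] "quickly" : N
        [4,5] "dog" : (S\N)\N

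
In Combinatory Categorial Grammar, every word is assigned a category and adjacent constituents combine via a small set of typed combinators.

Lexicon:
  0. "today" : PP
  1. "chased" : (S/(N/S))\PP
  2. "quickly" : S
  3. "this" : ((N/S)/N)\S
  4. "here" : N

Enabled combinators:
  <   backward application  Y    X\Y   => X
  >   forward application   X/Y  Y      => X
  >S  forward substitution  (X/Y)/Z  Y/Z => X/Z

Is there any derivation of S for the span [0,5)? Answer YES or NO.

[0,5] S   >
  [0,2] S/(N/S)   <
    [0,1] "today" : PP
    [1,2] "chased" : (S/(N/S))\PP
  [2,5] N/S   >
    [2,4] (N/S)/N   <
      [2,3] "quickly" : S
      [3,4] "this" : ((N/S)/N)\S
    [4,5] "here" : N

YES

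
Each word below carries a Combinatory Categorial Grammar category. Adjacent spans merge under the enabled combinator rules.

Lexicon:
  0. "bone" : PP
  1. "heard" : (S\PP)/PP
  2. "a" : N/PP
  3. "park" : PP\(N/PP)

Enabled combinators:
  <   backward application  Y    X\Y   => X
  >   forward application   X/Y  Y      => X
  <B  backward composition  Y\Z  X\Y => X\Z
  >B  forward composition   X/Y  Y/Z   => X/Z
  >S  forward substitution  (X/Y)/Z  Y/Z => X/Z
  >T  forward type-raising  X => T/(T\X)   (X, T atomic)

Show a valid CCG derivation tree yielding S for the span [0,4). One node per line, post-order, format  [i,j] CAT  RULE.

[0,4] S   >
  [0,1] S/(S\PP)   >T
    [0,1] "bone" : PP
  [1,4] S\PP   >
    [1,2] "heard" : (S\PP)/PP
    [2,4] PP   <
      [2,3] "a" : N/PP
      [3,4] "park" : PP\(N/PP)

[0,1] PP  lex  "bone"
[0,1] S/(S\PP)  >T
[1,2] (S\PP)/PP  lex  "heard"
[2,3] N/PP  lex  "a"
[3,4] PP\(N/PP)  lex  "park"
[2,4] PP  <  k=3
[1,4] S\PP  >  k=2
[0,4] S  >  k=1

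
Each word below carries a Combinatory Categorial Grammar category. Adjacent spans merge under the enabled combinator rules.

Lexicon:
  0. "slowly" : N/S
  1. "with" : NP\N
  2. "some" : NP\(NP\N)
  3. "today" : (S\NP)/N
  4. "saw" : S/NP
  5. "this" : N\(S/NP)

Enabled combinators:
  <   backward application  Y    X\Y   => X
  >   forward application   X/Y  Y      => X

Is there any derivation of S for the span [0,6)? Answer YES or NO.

NO

N/S NP\N NP\(NP\N) (S\NP)/N S/NP N\(S/NP)
CKY chart[0,6] = {N}; S ∉ chart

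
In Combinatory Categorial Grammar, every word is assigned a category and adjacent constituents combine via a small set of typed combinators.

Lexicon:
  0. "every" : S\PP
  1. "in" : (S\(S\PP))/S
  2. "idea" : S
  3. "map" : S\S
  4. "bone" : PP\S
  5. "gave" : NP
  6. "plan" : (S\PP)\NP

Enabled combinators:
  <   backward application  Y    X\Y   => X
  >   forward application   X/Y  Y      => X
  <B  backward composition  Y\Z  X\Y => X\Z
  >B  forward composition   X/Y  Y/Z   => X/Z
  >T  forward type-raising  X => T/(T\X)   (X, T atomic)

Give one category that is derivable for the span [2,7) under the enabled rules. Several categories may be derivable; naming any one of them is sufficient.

[0,7] S   <
  [0,1] "every" : S\PP
  [1,7] S\(S\PP)   >
    [1,2] "in" : (S\(S\PP))/S
    [2,7] S   <
      [2,5] PP   <
        [2,3] "idea" : S
        [3,5] PP\S   <B
          [3,4] "map" : S\S
          [4,5] "bone" : PP\S
      [5,7] S\PP   <
        [5,6] "gave" : NP
        [6,7] "plan" : (S\PP)\NP

S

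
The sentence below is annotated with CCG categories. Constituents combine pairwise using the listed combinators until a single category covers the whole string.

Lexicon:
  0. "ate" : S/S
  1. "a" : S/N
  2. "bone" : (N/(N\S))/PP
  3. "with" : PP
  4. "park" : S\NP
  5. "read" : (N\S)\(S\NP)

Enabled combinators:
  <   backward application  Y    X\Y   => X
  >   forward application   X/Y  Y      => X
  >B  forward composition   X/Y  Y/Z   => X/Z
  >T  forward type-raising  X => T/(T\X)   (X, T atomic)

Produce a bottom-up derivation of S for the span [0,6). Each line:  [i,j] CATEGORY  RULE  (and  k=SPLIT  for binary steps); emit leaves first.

[0,6] S   >
  [0,2] S/N   >B
    [0,1] "ate" : S/S
    [1,2] "a" : S/N
  [2,6] N   >
    [2,4] N/(N\S)   >
      [2,3] "bone" : (N/(N\S))/PP
      [3,4] "with" : PP
    [4,6] N\S   <
      [4,5] "park" : S\NP
      [5,6] "read" : (N\S)\(S\NP)

[0,1] S/S  lex  "ate"
[1,2] S/N  lex  "a"
[0,2] S/N  >B  k=1
[2,3] (N/(N\S))/PP  lex  "bone"
[3,4] PP  lex  "with"
[2,4] N/(N\S)  >  k=3
[4,5] S\NP  lex  "park"
[5,6] (N\S)\(S\NP)  lex  "read"
[4,6] N\S  <  k=5
[2,6] N  >  k=4
[0,6] S  >  k=2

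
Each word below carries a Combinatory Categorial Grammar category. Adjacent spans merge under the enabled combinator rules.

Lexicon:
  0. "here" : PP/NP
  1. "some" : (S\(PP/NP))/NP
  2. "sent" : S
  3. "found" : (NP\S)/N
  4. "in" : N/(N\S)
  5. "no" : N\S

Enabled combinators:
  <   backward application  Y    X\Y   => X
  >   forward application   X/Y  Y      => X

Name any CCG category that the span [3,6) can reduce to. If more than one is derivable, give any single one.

[0,6] S   <
  [0,1] "here" : PP/NP
  [1,6] S\(PP/NP)   >
    [1,2] "some" : (S\(PP/NP))/NP
    [2,6] NP   <
      [2,3] "sent" : S
      [3,6] NP\S   >
        [3,4] "found" : (NP\S)/N
        [4,6] N   >
          [4,5] "in" : N/(N\S)
          [5,6] "no" : N\S

NP\S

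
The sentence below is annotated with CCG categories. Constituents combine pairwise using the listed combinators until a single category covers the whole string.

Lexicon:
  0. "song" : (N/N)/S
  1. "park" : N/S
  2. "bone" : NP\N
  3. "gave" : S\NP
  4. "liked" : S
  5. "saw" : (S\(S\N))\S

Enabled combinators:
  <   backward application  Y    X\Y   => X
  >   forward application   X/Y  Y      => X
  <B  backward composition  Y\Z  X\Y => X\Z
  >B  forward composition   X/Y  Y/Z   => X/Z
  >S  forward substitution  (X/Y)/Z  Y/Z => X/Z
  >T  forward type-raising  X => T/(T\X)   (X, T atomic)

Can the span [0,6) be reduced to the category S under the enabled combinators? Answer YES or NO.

NO

(N/N)/S N/S NP\N S\NP S (S\(S\N))\S
CKY chart[0,6] = {(N/N)/(S\N), N, N/(N\N), N/(S\S), NP/(NP\N), PP/(PP\N), S/(S\N)}; S ∉ chart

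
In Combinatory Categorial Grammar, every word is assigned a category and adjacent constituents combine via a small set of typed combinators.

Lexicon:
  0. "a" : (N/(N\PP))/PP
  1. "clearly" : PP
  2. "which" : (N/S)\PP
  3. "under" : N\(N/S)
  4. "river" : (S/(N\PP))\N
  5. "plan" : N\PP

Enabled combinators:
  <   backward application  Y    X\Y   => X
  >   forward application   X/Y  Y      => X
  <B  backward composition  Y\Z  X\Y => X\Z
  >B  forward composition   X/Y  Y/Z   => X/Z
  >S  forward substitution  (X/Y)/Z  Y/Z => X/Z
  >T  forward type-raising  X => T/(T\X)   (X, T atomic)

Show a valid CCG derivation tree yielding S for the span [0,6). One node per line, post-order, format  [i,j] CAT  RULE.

[0,1] (N/(N\PP))/PP  lex  "a"
[1,2] PP  lex  "clearly"
[0,2] N/(N\PP)  >  k=1
[2,3] (N/S)\PP  lex  "which"
[3,4] N\(N/S)  lex  "under"
[2,4] N\PP  <B  k=3
[0,4] N  >  k=2
[4,5] (S/(N\PP))\N  lex  "river"
[0,5] S/(N\PP)  <  k=4
[5,6] N\PP  lex  "plan"
[0,6] S  >  k=5

[0,6] S   >
  [0,5] S/(N\PP)   <
    [0,4] N   >
      [0,2] N/(N\PP)   >
        [0,1] "a" : (N/(N\PP))/PP
        [1,2] "clearly" : PP
      [2,4] N\PP   <B
        [2,3] "which" : (N/S)\PP
        [3,4] "under" : N\(N/S)
    [4,5] "river" : (S/(N\PP))\N
  [5,6] "plan" : N\PP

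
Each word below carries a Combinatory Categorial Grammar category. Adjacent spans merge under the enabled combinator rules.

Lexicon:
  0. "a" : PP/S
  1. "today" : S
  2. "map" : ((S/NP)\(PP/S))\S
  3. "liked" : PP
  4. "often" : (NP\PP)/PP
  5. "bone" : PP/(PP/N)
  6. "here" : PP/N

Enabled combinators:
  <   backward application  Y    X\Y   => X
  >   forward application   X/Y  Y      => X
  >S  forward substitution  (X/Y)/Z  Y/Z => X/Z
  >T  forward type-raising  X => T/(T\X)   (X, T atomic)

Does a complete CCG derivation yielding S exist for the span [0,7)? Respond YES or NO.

[0,7] S   >
  [0,3] S/NP   <
    [0,1] "a" : PP/S
    [1,3] (S/NP)\(PP/S)   <
      [1,2] "today" : S
      [2,3] "map" : ((S/NP)\(PP/S))\S
  [3,7] NP   >
    [3,4] NP/(NP\PP)   >T
      [3,4] "liked" : PP
    [4,7] NP\PP   >
      [4,5] "often" : (NP\PP)/PP
      [5,7] PP   >
        [5,6] "bone" : PP/(PP/N)
        [6,7] "here" : PP/N

YES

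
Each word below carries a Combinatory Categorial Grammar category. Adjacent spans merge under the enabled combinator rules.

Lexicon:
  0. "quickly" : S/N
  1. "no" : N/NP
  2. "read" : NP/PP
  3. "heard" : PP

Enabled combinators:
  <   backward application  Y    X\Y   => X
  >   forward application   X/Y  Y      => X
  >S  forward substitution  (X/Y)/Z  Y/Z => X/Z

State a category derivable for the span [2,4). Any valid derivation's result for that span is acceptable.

[0,4] S   >
  [0,1] "quickly" : S/N
  [1,4] N   >
    [1,2] "no" : N/NP
    [2,4] NP   >
      [2,3] "read" : NP/PP
      [3,4] "heard" : PP

NP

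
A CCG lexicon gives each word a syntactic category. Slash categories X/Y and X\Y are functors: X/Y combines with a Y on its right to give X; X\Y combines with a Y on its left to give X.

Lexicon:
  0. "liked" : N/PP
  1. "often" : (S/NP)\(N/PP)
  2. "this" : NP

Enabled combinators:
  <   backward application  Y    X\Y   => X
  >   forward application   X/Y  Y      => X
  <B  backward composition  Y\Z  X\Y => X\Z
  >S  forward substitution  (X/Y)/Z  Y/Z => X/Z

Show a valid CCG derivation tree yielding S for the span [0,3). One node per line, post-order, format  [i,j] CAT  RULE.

[0,3] S   >
  [0,2] S/NP   <
    [0,1] "liked" : N/PP
    [1,2] "often" : (S/NP)\(N/PP)
  [2,3] "this" : NP

[0,1] N/PP  lex  "liked"
[1,2] (S/NP)\(N/PP)  lex  "often"
[0,2] S/NP  <  k=1
[2,3] NP  lex  "this"
[0,3] S  >  k=2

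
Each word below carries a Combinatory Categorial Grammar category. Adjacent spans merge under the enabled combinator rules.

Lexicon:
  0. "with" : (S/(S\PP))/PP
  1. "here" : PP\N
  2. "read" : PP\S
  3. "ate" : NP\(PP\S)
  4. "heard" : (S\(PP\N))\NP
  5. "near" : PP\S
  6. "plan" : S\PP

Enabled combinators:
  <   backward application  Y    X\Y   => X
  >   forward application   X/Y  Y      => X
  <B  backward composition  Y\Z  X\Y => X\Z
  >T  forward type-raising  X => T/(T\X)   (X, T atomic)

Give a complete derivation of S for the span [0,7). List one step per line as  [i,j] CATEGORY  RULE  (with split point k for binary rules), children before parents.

[0,1] (S/(S\PP))/PP  lex  "with"
[1,2] PP\N  lex  "here"
[2,3] PP\S  lex  "read"
[3,4] NP\(PP\S)  lex  "ate"
[2,4] NP  <  k=3
[4,5] (S\(PP\N))\NP  lex  "heard"
[2,5] S\(PP\N)  <  k=4
[1,5] S  <  k=2
[5,6] PP\S  lex  "near"
[1,6] PP  <  k=5
[0,6] S/(S\PP)  >  k=1
[6,7] S\PP  lex  "plan"
[0,7] S  >  k=6

[0,7] S   >
  [0,6] S/(S\PP)   >
    [0,1] "with" : (S/(S\PP))/PP
    [1,6] PP   <
      [1,5] S   <
        [1,2] "here" : PP\N
        [2,5] S\(PP\N)   <
          [2,4] NP   <
            [2,3] "read" : PP\S
            [3,4] "ate" : NP\(PP\S)
          [4,5] "heard" : (S\(PP\N))\NP
      [5,6] "near" : PP\S
  [6,7] "plan" : S\PP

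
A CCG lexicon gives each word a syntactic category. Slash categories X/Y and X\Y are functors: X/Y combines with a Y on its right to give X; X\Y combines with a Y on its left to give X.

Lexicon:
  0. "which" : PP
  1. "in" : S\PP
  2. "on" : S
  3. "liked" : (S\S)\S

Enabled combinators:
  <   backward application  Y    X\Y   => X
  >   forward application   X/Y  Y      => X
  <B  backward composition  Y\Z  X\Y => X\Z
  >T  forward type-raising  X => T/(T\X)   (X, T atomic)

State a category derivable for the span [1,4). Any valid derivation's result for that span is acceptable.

S\PP

[0,4] S   <
  [0,1] "which" : PP
  [1,4] S\PP   <B
    [1,2] "in" : S\PP
    [2,4] S\S   <
      [2,3] "on" : S
      [3,4] "liked" : (S\S)\S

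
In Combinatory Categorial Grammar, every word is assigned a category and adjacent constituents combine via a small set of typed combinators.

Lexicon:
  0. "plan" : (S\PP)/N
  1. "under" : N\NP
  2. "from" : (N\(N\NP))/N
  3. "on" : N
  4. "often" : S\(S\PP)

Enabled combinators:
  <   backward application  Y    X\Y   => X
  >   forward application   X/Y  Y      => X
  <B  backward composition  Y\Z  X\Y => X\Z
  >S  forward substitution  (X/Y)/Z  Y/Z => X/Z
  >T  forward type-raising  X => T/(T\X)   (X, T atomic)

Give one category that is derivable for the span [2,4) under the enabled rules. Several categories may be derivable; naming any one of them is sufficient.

N\(N\NP)

[0,5] S   <
  [0,4] S\PP   >
    [0,1] "plan" : (S\PP)/N
    [1,4] N   <
      [1,2] "under" : N\NP
      [2,4] N\(N\NP)   >
        [2,3] "from" : (N\(N\NP))/N
        [3,4] "on" : N
  [4,5] "often" : S\(S\PP)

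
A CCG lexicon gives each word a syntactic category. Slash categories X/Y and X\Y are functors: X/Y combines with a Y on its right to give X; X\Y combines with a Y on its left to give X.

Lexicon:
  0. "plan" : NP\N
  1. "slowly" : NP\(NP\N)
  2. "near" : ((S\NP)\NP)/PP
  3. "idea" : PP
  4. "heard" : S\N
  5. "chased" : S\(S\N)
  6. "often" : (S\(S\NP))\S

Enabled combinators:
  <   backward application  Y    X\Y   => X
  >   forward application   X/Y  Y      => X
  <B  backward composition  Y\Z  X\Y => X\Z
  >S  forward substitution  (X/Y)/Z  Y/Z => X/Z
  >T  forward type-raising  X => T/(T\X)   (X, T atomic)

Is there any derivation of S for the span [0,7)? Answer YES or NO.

[0,7] S   <
  [0,4] S\NP   <
    [0,2] NP   <
      [0,1] "plan" : NP\N
      [1,2] "slowly" : NP\(NP\N)
    [2,4] (S\NP)\NP   >
      [2,3] "near" : ((S\NP)\NP)/PP
      [3,4] "idea" : PP
  [4,7] S\(S\NP)   <
    [4,6] S   <
      [4,5] "heard" : S\N
      [5,6] "chased" : S\(S\N)
    [6,7] "often" : (S\(S\NP))\S

YES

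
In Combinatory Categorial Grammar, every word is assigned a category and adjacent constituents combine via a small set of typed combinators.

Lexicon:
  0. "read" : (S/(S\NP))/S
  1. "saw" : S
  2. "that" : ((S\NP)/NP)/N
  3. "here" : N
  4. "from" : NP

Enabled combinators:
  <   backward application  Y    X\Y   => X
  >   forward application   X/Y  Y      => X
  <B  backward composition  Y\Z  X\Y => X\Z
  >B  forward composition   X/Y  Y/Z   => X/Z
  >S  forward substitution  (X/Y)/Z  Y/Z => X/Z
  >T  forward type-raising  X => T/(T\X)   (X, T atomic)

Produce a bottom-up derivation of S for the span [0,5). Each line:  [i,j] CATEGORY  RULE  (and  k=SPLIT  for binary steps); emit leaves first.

[0,5] S   >
  [0,2] S/(S\NP)   >
    [0,1] "read" : (S/(S\NP))/S
    [1,2] "saw" : S
  [2,5] S\NP   >
    [2,4] (S\NP)/NP   >
      [2,3] "that" : ((S\NP)/NP)/N
      [3,4] "here" : N
    [4,5] "from" : NP

[0,1] (S/(S\NP))/S  lex  "read"
[1,2] S  lex  "saw"
[0,2] S/(S\NP)  >  k=1
[2,3] ((S\NP)/NP)/N  lex  "that"
[3,4] N  lex  "here"
[2,4] (S\NP)/NP  >  k=3
[4,5] NP  lex  "from"
[2,5] S\NP  >  k=4
[0,5] S  >  k=2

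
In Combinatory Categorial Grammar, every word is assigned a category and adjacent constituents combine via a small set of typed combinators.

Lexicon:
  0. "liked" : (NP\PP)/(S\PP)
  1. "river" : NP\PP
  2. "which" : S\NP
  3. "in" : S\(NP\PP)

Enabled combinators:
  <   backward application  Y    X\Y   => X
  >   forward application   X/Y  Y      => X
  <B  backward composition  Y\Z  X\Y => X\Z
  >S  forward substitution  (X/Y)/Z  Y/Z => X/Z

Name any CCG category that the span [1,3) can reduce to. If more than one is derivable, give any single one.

S\PP

[0,4] S   <
  [0,3] NP\PP   >
    [0,1] "liked" : (NP\PP)/(S\PP)
    [1,3] S\PP   <B
      [1,2] "river" : NP\PP
      [2,3] "which" : S\NP
  [3,4] "in" : S\(NP\PP)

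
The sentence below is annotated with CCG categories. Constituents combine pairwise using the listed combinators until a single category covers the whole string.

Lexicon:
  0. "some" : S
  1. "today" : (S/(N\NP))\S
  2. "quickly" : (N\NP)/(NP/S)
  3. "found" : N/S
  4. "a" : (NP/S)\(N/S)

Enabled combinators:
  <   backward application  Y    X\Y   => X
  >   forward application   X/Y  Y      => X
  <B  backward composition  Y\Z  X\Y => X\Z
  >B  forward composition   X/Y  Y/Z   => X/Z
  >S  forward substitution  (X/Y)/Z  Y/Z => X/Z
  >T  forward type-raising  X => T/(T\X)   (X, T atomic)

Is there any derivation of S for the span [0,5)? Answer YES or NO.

YES

[0,5] S   >
  [0,2] S/(N\NP)   <
    [0,1] "some" : S
    [1,2] "today" : (S/(N\NP))\S
  [2,5] N\NP   >
    [2,3] "quickly" : (N\NP)/(NP/S)
    [3,5] NP/S   <
      [3,4] "found" : N/S
      [4,5] "a" : (NP/S)\(N/S)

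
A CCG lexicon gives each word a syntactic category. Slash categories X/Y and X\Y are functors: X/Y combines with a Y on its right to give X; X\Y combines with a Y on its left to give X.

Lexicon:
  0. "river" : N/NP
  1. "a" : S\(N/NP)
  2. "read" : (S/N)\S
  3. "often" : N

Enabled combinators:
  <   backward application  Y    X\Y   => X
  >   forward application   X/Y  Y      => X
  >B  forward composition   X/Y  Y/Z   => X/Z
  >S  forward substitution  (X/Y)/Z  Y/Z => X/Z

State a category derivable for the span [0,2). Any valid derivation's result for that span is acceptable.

S

[0,4] S   >
  [0,3] S/N   <
    [0,2] S   <
      [0,1] "river" : N/NP
      [1,2] "a" : S\(N/NP)
    [2,3] "read" : (S/N)\S
  [3,4] "often" : N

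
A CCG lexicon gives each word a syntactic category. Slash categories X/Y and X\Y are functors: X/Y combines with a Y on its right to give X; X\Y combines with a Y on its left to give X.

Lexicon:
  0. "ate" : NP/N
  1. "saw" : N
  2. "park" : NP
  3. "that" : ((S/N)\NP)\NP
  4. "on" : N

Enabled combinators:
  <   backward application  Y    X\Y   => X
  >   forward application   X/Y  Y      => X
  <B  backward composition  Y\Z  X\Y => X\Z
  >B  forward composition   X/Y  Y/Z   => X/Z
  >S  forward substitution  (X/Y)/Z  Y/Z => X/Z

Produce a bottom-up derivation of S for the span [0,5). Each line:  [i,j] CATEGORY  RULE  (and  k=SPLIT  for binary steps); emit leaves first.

[0,1] NP/N  lex  "ate"
[1,2] N  lex  "saw"
[0,2] NP  >  k=1
[2,3] NP  lex  "park"
[3,4] ((S/N)\NP)\NP  lex  "that"
[2,4] (S/N)\NP  <  k=3
[0,4] S/N  <  k=2
[4,5] N  lex  "on"
[0,5] S  >  k=4

[0,5] S   >
  [0,4] S/N   <
    [0,2] NP   >
      [0,1] "ate" : NP/N
      [1,2] "saw" : N
    [2,4] (S/N)\NP   <
      [2,3] "park" : NP
      [3,4] "that" : ((S/N)\NP)\NP
  [4,5] "on" : N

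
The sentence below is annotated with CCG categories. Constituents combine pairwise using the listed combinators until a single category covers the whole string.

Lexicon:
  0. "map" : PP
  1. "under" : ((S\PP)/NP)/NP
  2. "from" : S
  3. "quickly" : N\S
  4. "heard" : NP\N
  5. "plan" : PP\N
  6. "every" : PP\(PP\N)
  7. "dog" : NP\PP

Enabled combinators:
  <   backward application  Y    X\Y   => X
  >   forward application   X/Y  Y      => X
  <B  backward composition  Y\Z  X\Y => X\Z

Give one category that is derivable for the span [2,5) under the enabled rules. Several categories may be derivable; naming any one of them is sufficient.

[0,8] S   <
  [0,1] "map" : PP
  [1,8] S\PP   >
    [1,5] (S\PP)/NP   >
      [1,2] "under" : ((S\PP)/NP)/NP
      [2,5] NP   <
        [2,3] "from" : S
        [3,5] NP\S   <B
          [3,4] "quickly" : N\S
          [4,5] "heard" : NP\N
    [5,8] NP   <
      [5,7] PP   <
        [5,6] "plan" : PP\N
        [6,7] "every" : PP\(PP\N)
      [7,8] "dog" : NP\PP

NP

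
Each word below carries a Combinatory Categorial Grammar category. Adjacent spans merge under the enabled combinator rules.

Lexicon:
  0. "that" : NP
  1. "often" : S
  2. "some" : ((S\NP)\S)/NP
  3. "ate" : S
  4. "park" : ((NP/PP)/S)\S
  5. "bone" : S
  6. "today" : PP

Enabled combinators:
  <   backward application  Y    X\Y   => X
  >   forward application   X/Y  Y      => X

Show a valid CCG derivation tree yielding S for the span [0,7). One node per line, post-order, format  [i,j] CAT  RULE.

[0,1] NP  lex  "that"
[1,2] S  lex  "often"
[2,3] ((S\NP)\S)/NP  lex  "some"
[3,4] S  lex  "ate"
[4,5] ((NP/PP)/S)\S  lex  "park"
[3,5] (NP/PP)/S  <  k=4
[5,6] S  lex  "bone"
[3,6] NP/PP  >  k=5
[6,7] PP  lex  "today"
[3,7] NP  >  k=6
[2,7] (S\NP)\S  >  k=3
[1,7] S\NP  <  k=2
[0,7] S  <  k=1

[0,7] S   <
  [0,1] "that" : NP
  [1,7] S\NP   <
    [1,2] "often" : S
    [2,7] (S\NP)\S   >
      [2,3] "some" : ((S\NP)\S)/NP
      [3,7] NP   >
        [3,6] NP/PP   >
          [3,5] (NP/PP)/S   <
            [3,4] "ate" : S
            [4,5] "park" : ((NP/PP)/S)\S
          [5,6] "bone" : S
        [6,7] "today" : PP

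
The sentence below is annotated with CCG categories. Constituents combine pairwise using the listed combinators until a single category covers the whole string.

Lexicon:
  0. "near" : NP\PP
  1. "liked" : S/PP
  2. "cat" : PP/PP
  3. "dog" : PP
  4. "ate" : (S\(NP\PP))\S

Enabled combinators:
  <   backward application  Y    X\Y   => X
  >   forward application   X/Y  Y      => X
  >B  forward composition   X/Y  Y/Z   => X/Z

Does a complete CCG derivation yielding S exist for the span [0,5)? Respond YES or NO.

[0,5] S   <
  [0,1] "near" : NP\PP
  [1,5] S\(NP\PP)   <
    [1,4] S   >
      [1,3] S/PP   >B
        [1,2] "liked" : S/PP
        [2,3] "cat" : PP/PP
      [3,4] "dog" : PP
    [4,5] "ate" : (S\(NP\PP))\S

YES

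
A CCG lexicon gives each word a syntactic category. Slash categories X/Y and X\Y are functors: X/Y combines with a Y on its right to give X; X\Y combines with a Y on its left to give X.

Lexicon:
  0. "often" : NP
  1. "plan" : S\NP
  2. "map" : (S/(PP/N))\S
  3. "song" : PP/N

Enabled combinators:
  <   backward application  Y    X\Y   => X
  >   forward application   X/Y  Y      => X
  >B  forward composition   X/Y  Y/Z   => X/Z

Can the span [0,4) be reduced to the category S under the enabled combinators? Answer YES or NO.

[0,4] S   >
  [0,3] S/(PP/N)   <
    [0,2] S   <
      [0,1] "often" : NP
      [1,2] "plan" : S\NP
    [2,3] "map" : (S/(PP/N))\S
  [3,4] "song" : PP/N

YES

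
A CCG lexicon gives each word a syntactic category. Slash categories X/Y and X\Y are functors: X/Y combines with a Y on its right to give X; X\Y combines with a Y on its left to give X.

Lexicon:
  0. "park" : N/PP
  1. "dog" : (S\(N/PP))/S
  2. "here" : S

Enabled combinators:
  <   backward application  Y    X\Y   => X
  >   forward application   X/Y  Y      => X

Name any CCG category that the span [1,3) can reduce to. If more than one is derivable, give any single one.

S\(N/PP)

[0,3] S   <
  [0,1] "park" : N/PP
  [1,3] S\(N/PP)   >
    [1,2] "dog" : (S\(N/PP))/S
    [2,3] "here" : S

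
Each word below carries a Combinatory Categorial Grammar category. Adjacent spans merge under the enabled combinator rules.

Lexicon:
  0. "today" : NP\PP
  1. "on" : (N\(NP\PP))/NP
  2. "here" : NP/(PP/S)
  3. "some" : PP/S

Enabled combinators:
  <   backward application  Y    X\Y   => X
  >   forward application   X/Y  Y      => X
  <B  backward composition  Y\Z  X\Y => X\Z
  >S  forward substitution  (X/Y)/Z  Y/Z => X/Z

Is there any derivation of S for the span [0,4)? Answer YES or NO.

NP\PP (N\(NP\PP))/NP NP/(PP/S) PP/S
CKY chart[0,4] = {N}; S ∉ chart

NO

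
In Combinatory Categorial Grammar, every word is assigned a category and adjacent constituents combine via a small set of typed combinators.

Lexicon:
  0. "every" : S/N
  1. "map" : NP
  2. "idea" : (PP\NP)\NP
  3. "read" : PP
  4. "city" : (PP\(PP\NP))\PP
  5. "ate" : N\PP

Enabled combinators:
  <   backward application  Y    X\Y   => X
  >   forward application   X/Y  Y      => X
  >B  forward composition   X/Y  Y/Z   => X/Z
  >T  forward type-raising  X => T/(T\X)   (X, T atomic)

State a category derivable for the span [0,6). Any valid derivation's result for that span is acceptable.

[0,6] S   >
  [0,1] "every" : S/N
  [1,6] N   <
    [1,5] PP   <
      [1,3] PP\NP   <
        [1,2] "map" : NP
        [2,3] "idea" : (PP\NP)\NP
      [3,5] PP\(PP\NP)   <
        [3,4] "read" : PP
        [4,5] "city" : (PP\(PP\NP))\PP
    [5,6] "ate" : N\PP

S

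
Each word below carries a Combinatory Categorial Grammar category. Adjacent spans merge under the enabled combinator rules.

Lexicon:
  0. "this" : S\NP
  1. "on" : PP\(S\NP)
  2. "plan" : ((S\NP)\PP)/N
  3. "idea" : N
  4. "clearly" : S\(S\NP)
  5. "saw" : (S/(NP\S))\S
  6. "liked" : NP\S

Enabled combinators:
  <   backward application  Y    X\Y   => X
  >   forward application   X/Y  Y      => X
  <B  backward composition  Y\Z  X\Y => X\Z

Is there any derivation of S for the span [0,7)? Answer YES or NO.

[0,7] S   >
  [0,6] S/(NP\S)   <
    [0,5] S   <
      [0,2] PP   <
        [0,1] "this" : S\NP
        [1,2] "on" : PP\(S\NP)
      [2,5] S\PP   <B
        [2,4] (S\NP)\PP   >
          [2,3] "plan" : ((S\NP)\PP)/N
          [3,4] "idea" : N
        [4,5] "clearly" : S\(S\NP)
    [5,6] "saw" : (S/(NP\S))\S
  [6,7] "liked" : NP\S

YES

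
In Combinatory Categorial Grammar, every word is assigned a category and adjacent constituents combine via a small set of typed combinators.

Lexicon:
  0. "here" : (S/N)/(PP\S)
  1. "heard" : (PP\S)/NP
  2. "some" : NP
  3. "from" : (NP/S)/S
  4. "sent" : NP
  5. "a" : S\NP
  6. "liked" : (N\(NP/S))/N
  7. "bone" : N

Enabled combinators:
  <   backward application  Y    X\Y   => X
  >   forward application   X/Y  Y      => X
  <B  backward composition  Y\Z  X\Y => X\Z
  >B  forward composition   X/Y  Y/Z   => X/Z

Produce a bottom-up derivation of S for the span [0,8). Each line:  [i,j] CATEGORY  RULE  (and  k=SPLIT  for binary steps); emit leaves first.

[0,8] S   >
  [0,3] S/N   >
    [0,1] "here" : (S/N)/(PP\S)
    [1,3] PP\S   >
      [1,2] "heard" : (PP\S)/NP
      [2,3] "some" : NP
  [3,8] N   <
    [3,6] NP/S   >
      [3,4] "from" : (NP/S)/S
      [4,6] S   <
        [4,5] "sent" : NP
        [5,6] "a" : S\NP
    [6,8] N\(NP/S)   >
      [6,7] "liked" : (N\(NP/S))/N
      [7,8] "bone" : N

[0,1] (S/N)/(PP\S)  lex  "here"
[1,2] (PP\S)/NP  lex  "heard"
[2,3] NP  lex  "some"
[1,3] PP\S  >  k=2
[0,3] S/N  >  k=1
[3,4] (NP/S)/S  lex  "from"
[4,5] NP  lex  "sent"
[5,6] S\NP  lex  "a"
[4,6] S  <  k=5
[3,6] NP/S  >  k=4
[6,7] (N\(NP/S))/N  lex  "liked"
[7,8] N  lex  "bone"
[6,8] N\(NP/S)  >  k=7
[3,8] N  <  k=6
[0,8] S  >  k=3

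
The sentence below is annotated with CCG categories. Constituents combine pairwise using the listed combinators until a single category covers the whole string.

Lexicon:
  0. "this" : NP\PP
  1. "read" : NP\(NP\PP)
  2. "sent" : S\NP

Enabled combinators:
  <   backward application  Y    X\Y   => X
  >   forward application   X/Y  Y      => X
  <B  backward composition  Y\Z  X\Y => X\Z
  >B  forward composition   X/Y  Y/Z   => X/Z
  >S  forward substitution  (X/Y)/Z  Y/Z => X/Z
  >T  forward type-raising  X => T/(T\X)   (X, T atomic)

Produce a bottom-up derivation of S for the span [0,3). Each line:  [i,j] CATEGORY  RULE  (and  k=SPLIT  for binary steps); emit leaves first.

[0,3] S   <
  [0,2] NP   <
    [0,1] "this" : NP\PP
    [1,2] "read" : NP\(NP\PP)
  [2,3] "sent" : S\NP

[0,1] NP\PP  lex  "this"
[1,2] NP\(NP\PP)  lex  "read"
[0,2] NP  <  k=1
[2,3] S\NP  lex  "sent"
[0,3] S  <  k=2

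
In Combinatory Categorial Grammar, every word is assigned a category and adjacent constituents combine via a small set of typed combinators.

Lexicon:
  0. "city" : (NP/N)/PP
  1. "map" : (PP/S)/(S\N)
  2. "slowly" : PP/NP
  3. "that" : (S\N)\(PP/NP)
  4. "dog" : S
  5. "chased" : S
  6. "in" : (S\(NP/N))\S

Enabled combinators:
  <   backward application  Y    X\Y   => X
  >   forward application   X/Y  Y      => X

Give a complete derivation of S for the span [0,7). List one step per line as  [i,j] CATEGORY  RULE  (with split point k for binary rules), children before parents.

[0,1] (NP/N)/PP  lex  "city"
[1,2] (PP/S)/(S\N)  lex  "map"
[2,3] PP/NP  lex  "slowly"
[3,4] (S\N)\(PP/NP)  lex  "that"
[2,4] S\N  <  k=3
[1,4] PP/S  >  k=2
[4,5] S  lex  "dog"
[1,5] PP  >  k=4
[0,5] NP/N  >  k=1
[5,6] S  lex  "chased"
[6,7] (S\(NP/N))\S  lex  "in"
[5,7] S\(NP/N)  <  k=6
[0,7] S  <  k=5

[0,7] S   <
  [0,5] NP/N   >
    [0,1] "city" : (NP/N)/PP
    [1,5] PP   >
      [1,4] PP/S   >
        [1,2] "map" : (PP/S)/(S\N)
        [2,4] S\N   <
          [2,3] "slowly" : PP/NP
          [3,4] "that" : (S\N)\(PP/NP)
      [4,5] "dog" : S
  [5,7] S\(NP/N)   <
    [5,6] "chased" : S
    [6,7] "in" : (S\(NP/N))\S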